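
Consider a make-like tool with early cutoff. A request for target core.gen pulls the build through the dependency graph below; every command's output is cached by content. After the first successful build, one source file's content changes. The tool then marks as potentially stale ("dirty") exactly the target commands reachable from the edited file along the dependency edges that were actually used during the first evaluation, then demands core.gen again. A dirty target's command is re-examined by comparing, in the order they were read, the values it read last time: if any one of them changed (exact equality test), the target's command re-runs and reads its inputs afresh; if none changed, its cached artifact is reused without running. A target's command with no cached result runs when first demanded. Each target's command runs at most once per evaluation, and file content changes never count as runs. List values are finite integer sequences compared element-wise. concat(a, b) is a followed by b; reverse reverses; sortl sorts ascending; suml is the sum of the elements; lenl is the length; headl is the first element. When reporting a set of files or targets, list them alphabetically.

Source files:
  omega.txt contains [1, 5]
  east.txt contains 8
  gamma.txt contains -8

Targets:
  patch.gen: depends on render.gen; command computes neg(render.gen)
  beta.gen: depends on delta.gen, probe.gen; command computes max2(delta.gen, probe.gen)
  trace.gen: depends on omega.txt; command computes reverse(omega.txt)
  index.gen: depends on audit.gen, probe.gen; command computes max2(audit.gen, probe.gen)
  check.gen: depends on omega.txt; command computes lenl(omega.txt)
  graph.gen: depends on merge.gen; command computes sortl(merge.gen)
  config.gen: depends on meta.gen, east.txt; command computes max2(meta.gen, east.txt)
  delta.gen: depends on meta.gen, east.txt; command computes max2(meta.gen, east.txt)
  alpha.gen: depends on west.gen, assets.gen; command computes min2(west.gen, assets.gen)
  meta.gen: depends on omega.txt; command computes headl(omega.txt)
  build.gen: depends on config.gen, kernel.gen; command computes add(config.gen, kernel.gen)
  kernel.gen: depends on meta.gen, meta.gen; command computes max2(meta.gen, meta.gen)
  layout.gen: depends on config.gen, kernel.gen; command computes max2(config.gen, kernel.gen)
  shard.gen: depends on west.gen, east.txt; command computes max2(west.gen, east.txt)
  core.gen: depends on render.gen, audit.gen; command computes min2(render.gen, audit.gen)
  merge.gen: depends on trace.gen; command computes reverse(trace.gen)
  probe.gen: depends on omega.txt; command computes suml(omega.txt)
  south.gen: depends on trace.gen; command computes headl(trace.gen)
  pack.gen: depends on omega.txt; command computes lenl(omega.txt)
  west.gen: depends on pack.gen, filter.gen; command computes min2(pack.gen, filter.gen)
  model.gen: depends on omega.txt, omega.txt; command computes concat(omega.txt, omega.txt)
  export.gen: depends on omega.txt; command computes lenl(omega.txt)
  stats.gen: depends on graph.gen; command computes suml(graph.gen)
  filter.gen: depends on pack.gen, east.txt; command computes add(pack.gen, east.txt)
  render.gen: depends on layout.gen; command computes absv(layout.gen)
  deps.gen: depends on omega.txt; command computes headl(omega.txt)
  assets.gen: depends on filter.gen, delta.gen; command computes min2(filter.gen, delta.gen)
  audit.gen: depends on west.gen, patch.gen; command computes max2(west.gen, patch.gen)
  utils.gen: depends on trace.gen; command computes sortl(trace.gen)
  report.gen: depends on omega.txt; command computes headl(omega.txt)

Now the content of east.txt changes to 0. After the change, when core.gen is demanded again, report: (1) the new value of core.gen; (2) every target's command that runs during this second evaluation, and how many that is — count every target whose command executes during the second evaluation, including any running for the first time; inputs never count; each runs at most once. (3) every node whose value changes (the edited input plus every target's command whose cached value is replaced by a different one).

Demanding core.gen again yields 1.
8 target commands run: audit.gen, config.gen, core.gen, filter.gen, layout.gen, patch.gen, render.gen, west.gen.
The nodes whose values change: config.gen, core.gen, east.txt, filter.gen, layout.gen, patch.gen, render.gen.

First demand of the output computes:
  meta.gen = headl([1, 5]) = 1
  config.gen = max2(1, 8) = 8
  kernel.gen = max2(1, 1) = 1
  layout.gen = max2(8, 1) = 8
  pack.gen = lenl([1, 5]) = 2
  filter.gen = add(2, 8) = 10
  render.gen = absv(8) = 8
  patch.gen = neg(8) = -8
  west.gen = min2(2, 10) = 2
  audit.gen = max2(2, -8) = 2
  core.gen = min2(8, 2) = 2

After the edit, cleaning proceeds:
  config.gen: a read changed (east.txt 8->0) — executes, giving 1.
  filter.gen: a read changed (east.txt 8->0) — executes, giving 2.
  layout.gen: a read changed (config.gen 8->1) — executes, giving 1.
  render.gen: a read changed (layout.gen 8->1) — executes, giving 1.
  patch.gen: a read changed (render.gen 8->1) — executes, giving -1.
  west.gen: a read changed (filter.gen 10->2) — executes, giving 2 — identical to its old value.
  audit.gen: a read changed (patch.gen -8->-1) — executes, giving 2 — identical to its old value.
  core.gen: a read changed (render.gen 8->1) — executes, giving 1.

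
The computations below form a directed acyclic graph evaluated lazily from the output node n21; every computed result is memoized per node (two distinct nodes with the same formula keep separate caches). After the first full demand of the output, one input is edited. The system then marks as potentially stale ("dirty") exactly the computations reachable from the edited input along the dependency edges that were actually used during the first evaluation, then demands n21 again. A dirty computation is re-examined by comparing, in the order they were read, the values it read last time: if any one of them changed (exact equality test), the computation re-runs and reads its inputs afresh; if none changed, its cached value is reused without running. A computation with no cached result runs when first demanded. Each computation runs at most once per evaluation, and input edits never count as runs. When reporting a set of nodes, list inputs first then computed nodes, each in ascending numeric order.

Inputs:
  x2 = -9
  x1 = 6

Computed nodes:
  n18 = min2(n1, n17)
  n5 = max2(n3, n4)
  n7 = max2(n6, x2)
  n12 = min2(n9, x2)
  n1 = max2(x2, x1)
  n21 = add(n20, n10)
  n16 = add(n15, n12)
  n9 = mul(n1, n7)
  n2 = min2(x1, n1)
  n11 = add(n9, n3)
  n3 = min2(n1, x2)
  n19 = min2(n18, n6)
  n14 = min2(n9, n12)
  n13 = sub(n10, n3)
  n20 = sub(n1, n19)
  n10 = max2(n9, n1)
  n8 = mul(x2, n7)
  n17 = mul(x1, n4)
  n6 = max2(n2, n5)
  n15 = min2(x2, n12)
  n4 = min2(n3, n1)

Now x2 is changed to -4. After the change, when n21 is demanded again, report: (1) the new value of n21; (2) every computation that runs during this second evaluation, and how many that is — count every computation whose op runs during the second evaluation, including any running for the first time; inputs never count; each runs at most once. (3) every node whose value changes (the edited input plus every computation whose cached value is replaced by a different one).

First demand of the output computes:
  n1 = max2(-9, 6) = 6
  n2 = min2(6, 6) = 6
  n3 = min2(6, -9) = -9
  n4 = min2(-9, 6) = -9
  n5 = max2(-9, -9) = -9
  n6 = max2(6, -9) = 6
  n7 = max2(6, -9) = 6
  n9 = mul(6, 6) = 36
  n10 = max2(36, 6) = 36
  n17 = mul(6, -9) = -54
  n18 = min2(6, -54) = -54
  n19 = min2(-54, 6) = -54
  n20 = sub(6, -54) = 60
  n21 = add(60, 36) = 96

After the edit, cleaning proceeds:
  n1: a read changed (x2 -9->-4) — executes, giving 6 — identical to its old value.
  n2: dirty, but its reads are unchanged (x1 unchanged, n1 unchanged); cached 6 stands.
  n3: a read changed (x2 -9->-4) — executes, giving -4.
  n4: a read changed (n3 -9->-4) — executes, giving -4.
  n5: a read changed (n3 -9->-4; n4 -9->-4) — executes, giving -4.
  n6: a read changed (n5 -9->-4) — executes, giving 6 — identical to its old value.
  n7: a read changed (x2 -9->-4) — executes, giving 6 — identical to its old value.
  n9: dirty, but its reads are unchanged (n1 unchanged, n7 unchanged); cached 36 stands.
  n10: dirty, but its reads are unchanged (n9 unchanged, n1 unchanged); cached 36 stands.
  n17: a read changed (n4 -9->-4) — executes, giving -24.
  n18: a read changed (n17 -54->-24) — executes, giving -24.
  n19: a read changed (n18 -54->-24) — executes, giving -24.
  n20: a read changed (n19 -54->-24) — executes, giving 30.
  n21: a read changed (n20 60->30) — executes, giving 66.

Note where the cutoff bites: n2 is checked, finds nothing changed, and keeps its cache.

Demanding n21 again yields 66.
11 computations run: n1, n3, n4, n5, n6, n7, n17, n18, n19, n20, n21.
The nodes whose values change: x2, n3, n4, n5, n17, n18, n19, n20, n21.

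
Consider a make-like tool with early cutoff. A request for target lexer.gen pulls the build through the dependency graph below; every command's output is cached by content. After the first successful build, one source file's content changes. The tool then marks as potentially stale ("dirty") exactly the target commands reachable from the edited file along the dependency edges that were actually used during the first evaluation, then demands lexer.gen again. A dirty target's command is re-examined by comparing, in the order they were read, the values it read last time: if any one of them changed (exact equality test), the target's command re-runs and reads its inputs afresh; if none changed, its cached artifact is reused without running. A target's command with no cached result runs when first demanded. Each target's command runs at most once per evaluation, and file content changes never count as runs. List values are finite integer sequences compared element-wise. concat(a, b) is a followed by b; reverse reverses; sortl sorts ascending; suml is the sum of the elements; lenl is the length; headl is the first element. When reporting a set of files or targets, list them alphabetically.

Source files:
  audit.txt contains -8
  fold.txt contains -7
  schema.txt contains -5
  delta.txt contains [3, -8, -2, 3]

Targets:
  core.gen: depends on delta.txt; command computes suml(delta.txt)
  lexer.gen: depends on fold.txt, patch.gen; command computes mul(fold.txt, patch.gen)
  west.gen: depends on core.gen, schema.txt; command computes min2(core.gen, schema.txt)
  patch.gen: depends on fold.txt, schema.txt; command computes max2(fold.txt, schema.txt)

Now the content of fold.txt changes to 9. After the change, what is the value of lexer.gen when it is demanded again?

First demand of the output computes:
  patch.gen = max2(-7, -5) = -5
  lexer.gen = mul(-7, -5) = 35

After the edit, cleaning proceeds:
  patch.gen: a read changed (fold.txt -7->9) — executes, giving 9.
  lexer.gen: a read changed (fold.txt -7->9; patch.gen -5->9) — executes, giving 81.

Demanding lexer.gen again yields 81.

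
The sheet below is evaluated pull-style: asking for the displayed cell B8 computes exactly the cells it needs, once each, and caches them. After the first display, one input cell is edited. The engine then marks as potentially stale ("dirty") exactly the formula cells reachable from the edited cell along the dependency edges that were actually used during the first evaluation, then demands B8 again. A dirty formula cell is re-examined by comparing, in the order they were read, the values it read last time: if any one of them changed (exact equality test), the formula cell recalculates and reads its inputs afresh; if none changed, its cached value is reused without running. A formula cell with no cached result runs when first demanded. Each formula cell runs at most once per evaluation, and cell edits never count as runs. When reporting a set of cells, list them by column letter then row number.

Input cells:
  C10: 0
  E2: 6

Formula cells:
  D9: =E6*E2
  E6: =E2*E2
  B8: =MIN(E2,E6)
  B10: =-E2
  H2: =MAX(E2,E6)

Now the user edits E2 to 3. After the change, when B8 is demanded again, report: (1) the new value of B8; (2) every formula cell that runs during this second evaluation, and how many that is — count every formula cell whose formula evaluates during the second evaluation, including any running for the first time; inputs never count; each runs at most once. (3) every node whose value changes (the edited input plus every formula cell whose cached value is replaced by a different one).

First demand of the output computes:
  E6 = 6 * 6 = 36
  B8 = MIN(6, 36) = 6

After the edit, cleaning proceeds:
  E6: a read changed (E2 6->3; E2 6->3) — executes, giving 9.
  B8: a read changed (E2 6->3; E6 36->9) — executes, giving 3.

Demanding B8 again yields 3.
2 formula cells run: B8, E6.
The nodes whose values change: B8, E2, E6.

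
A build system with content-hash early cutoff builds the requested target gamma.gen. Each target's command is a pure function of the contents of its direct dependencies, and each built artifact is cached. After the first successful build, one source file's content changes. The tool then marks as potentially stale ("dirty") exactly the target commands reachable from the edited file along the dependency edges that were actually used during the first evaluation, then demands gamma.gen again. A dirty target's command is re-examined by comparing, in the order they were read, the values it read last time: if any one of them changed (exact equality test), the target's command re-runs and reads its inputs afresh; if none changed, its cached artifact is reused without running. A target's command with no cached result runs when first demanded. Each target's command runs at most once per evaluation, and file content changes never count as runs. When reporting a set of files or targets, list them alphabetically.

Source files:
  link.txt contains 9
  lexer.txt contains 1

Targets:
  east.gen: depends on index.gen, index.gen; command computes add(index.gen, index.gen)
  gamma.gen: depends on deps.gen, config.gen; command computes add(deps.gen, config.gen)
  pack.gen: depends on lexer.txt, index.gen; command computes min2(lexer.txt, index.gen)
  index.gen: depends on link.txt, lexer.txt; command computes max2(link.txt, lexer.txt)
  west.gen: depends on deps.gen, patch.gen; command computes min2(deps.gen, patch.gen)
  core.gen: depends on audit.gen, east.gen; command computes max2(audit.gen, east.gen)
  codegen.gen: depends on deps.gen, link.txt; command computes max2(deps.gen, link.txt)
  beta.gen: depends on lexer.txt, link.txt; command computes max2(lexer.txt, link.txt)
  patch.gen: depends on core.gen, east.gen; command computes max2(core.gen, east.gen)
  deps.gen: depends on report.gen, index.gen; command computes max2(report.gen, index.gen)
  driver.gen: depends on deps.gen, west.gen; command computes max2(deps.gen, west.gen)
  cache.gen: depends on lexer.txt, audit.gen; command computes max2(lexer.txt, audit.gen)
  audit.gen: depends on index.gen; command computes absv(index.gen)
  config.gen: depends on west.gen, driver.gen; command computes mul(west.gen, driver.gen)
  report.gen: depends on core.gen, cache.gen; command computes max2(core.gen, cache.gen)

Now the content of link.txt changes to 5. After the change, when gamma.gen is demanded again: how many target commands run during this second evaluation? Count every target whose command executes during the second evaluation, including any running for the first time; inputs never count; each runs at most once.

Target commands that run: audit.gen, cache.gen, config.gen, core.gen, deps.gen, driver.gen, east.gen, gamma.gen, index.gen, patch.gen, report.gen, west.gen — 12 in total.

First evaluation (everything demanded from the output):
  index.gen = max2(9, 1) = 9
  audit.gen = absv(9) = 9
  cache.gen = max2(1, 9) = 9
  east.gen = add(9, 9) = 18
  core.gen = max2(9, 18) = 18
  patch.gen = max2(18, 18) = 18
  report.gen = max2(18, 9) = 18
  deps.gen = max2(18, 9) = 18
  west.gen = min2(18, 18) = 18
  driver.gen = max2(18, 18) = 18
  config.gen = mul(18, 18) = 324
  gamma.gen = add(18, 324) = 342

Propagation after the edit:
  index.gen: runs — link.txt 9->5; result 5.
  audit.gen: runs — index.gen 9->5; result 5.
  cache.gen: runs — audit.gen 9->5; result 5.
  east.gen: runs — index.gen 9->5; index.gen 9->5; result 10.
  core.gen: runs — audit.gen 9->5; east.gen 18->10; result 10.
  patch.gen: runs — core.gen 18->10; east.gen 18->10; result 10.
  report.gen: runs — core.gen 18->10; cache.gen 9->5; result 10.
  deps.gen: runs — report.gen 18->10; index.gen 9->5; result 10.
  west.gen: runs — deps.gen 18->10; patch.gen 18->10; result 10.
  driver.gen: runs — deps.gen 18->10; west.gen 18->10; result 10.
  config.gen: runs — west.gen 18->10; driver.gen 18->10; result 100.
  gamma.gen: runs — deps.gen 18->10; config.gen 324->100; result 110.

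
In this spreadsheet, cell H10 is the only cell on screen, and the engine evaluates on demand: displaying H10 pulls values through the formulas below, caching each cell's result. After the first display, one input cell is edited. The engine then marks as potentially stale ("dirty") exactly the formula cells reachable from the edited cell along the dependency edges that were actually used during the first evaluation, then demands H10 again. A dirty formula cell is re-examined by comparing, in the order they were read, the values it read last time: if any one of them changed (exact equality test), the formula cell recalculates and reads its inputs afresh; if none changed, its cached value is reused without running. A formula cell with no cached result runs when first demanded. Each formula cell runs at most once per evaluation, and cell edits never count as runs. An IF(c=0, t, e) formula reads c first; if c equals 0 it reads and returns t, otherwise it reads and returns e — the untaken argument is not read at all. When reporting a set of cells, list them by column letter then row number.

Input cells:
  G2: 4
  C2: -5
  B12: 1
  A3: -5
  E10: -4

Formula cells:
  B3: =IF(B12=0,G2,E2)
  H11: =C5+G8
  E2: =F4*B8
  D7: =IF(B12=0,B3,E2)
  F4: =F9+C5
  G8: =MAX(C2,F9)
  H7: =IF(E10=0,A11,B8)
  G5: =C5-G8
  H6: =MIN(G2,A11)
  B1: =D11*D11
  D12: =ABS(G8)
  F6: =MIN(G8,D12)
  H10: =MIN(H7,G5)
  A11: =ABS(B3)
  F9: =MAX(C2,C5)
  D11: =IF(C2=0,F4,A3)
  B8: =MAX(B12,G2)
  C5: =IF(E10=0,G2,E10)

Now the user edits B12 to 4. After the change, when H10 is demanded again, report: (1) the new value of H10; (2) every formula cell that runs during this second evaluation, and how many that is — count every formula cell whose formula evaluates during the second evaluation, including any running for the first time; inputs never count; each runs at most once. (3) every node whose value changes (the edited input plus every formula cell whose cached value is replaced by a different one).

Initial pass — values computed on the first demand:
  B8 = MAX(1, 4) = 4
  C5 = IF(E10=0: E10=-4 -> else branch E10) = -4
  F9 = MAX(-5, -4) = -4
  G8 = MAX(-5, -4) = -4
  G5 = -4 - -4 = 0
  H7 = IF(E10=0: E10=-4 -> else branch B8) = 4
  H10 = MIN(4, 0) = 0

Second demand — change propagation:
  B8: re-runs because B12 1->4; new result 4 (unchanged).
  H7: re-examined; everything it read last time is the same (E10 unchanged, B8 unchanged) — cache 4 kept, no run.
  H10: re-examined; everything it read last time is the same (H7 unchanged, G5 unchanged) — cache 0 kept, no run.

The important point: B8 recomputes to an identical value, and the output ends up unchanged.

H10 now evaluates to 0.
Run set: B8 (1 run).
Changed values: B12.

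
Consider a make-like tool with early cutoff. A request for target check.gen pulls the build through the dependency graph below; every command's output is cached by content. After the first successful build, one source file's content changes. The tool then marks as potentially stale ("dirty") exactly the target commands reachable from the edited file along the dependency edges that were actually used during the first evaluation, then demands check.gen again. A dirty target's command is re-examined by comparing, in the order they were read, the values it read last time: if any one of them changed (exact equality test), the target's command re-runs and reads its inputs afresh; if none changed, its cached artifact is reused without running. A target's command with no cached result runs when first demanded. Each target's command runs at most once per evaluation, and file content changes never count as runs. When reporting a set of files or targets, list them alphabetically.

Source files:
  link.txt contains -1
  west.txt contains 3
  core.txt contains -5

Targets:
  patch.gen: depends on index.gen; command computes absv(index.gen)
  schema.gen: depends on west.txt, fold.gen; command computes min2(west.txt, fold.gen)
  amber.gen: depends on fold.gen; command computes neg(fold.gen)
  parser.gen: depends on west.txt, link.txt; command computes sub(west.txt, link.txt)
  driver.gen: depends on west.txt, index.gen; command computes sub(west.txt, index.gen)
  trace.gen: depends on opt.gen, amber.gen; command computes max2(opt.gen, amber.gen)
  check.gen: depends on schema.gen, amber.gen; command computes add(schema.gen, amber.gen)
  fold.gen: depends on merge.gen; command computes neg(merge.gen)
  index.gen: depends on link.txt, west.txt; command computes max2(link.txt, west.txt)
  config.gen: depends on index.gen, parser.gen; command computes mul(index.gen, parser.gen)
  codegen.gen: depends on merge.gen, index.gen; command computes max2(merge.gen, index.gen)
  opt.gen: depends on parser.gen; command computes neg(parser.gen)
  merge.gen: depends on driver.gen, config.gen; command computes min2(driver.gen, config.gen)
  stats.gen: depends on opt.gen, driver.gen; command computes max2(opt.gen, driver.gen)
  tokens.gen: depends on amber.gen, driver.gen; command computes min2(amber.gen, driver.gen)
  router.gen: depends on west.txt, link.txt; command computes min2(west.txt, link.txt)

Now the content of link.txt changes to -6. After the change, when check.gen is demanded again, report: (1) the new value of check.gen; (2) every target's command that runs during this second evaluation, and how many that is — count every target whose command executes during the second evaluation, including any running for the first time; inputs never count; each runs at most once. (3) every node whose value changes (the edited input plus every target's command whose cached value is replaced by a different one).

First demand of the output computes:
  index.gen = max2(-1, 3) = 3
  driver.gen = sub(3, 3) = 0
  parser.gen = sub(3, -1) = 4
  config.gen = mul(3, 4) = 12
  merge.gen = min2(0, 12) = 0
  fold.gen = neg(0) = 0
  amber.gen = neg(0) = 0
  schema.gen = min2(3, 0) = 0
  check.gen = add(0, 0) = 0

After the edit, cleaning proceeds:
  index.gen: a read changed (link.txt -1->-6) — executes, giving 3 — identical to its old value.
  driver.gen: dirty, but its reads are unchanged (west.txt unchanged, index.gen unchanged); cached 0 stands.
  parser.gen: a read changed (link.txt -1->-6) — executes, giving 9.
  config.gen: a read changed (parser.gen 4->9) — executes, giving 27.
  merge.gen: a read changed (config.gen 12->27) — executes, giving 0 — identical to its old value.
  fold.gen: dirty, but its reads are unchanged (merge.gen unchanged); cached 0 stands.
  amber.gen: dirty, but its reads are unchanged (fold.gen unchanged); cached 0 stands.
  schema.gen: dirty, but its reads are unchanged (west.txt unchanged, fold.gen unchanged); cached 0 stands.
  check.gen: dirty, but its reads are unchanged (schema.gen unchanged, amber.gen unchanged); cached 0 stands.

Note where the cutoff bites: driver.gen is checked, finds nothing changed, and keeps its cache.

Demanding check.gen again yields 0.
4 target commands run: config.gen, index.gen, merge.gen, parser.gen.
The nodes whose values change: config.gen, link.txt, parser.gen.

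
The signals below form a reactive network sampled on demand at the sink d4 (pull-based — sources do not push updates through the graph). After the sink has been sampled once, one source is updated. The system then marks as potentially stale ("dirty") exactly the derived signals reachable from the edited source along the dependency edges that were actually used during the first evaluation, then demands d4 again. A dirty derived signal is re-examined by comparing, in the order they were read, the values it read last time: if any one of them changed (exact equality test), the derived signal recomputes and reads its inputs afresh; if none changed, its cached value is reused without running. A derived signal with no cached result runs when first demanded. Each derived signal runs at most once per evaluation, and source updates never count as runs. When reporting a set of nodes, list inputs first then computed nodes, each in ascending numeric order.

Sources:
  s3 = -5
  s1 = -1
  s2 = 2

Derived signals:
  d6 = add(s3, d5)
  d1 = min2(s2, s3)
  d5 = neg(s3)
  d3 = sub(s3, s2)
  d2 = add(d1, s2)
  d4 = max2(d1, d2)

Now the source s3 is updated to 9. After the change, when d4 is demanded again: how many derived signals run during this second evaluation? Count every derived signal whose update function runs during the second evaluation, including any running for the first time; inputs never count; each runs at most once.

Run set: d1, d2, d4 (3 run).

Initial pass — values computed on the first demand:
  d1 = min2(2, -5) = -5
  d2 = add(-5, 2) = -3
  d4 = max2(-5, -3) = -3

Second demand — change propagation:
  d1: re-runs because s3 -5->9; new result 2.
  d2: re-runs because d1 -5->2; new result 4.
  d4: re-runs because d1 -5->2; d2 -3->4; new result 4.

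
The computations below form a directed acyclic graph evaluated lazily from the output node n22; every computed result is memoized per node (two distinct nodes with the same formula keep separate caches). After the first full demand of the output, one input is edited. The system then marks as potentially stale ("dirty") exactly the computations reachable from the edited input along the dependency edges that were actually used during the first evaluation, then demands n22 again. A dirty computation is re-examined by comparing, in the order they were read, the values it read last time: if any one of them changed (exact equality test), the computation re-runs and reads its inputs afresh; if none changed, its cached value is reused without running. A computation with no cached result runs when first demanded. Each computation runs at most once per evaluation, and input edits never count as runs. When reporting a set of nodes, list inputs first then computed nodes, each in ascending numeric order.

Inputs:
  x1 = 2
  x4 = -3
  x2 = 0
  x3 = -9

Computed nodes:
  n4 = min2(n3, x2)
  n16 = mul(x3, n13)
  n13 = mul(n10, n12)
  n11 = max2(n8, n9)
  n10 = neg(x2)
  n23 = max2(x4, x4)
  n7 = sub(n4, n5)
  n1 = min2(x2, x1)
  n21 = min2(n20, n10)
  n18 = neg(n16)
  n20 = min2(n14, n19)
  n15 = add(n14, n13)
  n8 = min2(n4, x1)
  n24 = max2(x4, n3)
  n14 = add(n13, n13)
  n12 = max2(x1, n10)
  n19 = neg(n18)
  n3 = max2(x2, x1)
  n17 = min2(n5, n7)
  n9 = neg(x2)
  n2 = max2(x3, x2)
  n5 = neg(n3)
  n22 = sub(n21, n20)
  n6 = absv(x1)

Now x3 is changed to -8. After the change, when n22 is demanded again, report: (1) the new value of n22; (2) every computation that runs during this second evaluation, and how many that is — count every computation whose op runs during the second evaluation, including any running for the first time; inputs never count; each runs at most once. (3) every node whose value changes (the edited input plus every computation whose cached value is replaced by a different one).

Demanding n22 again yields 0.
1 computations run: n16.
The nodes whose values change: x3.
Note the absorption at n16: it re-runs yet its value is the same, leaving the output's value untouched.

First demand of the output computes:
  n10 = neg(0) = 0
  n12 = max2(2, 0) = 2
  n13 = mul(0, 2) = 0
  n14 = add(0, 0) = 0
  n16 = mul(-9, 0) = 0
  n18 = neg(0) = 0
  n19 = neg(0) = 0
  n20 = min2(0, 0) = 0
  n21 = min2(0, 0) = 0
  n22 = sub(0, 0) = 0

After the edit, cleaning proceeds:
  n16: a read changed (x3 -9->-8) — executes, giving 0 — identical to its old value.
  n18: dirty, but its reads are unchanged (n16 unchanged); cached 0 stands.
  n19: dirty, but its reads are unchanged (n18 unchanged); cached 0 stands.
  n20: dirty, but its reads are unchanged (n14 unchanged, n19 unchanged); cached 0 stands.
  n21: dirty, but its reads are unchanged (n20 unchanged, n10 unchanged); cached 0 stands.
  n22: dirty, but its reads are unchanged (n21 unchanged, n20 unchanged); cached 0 stands.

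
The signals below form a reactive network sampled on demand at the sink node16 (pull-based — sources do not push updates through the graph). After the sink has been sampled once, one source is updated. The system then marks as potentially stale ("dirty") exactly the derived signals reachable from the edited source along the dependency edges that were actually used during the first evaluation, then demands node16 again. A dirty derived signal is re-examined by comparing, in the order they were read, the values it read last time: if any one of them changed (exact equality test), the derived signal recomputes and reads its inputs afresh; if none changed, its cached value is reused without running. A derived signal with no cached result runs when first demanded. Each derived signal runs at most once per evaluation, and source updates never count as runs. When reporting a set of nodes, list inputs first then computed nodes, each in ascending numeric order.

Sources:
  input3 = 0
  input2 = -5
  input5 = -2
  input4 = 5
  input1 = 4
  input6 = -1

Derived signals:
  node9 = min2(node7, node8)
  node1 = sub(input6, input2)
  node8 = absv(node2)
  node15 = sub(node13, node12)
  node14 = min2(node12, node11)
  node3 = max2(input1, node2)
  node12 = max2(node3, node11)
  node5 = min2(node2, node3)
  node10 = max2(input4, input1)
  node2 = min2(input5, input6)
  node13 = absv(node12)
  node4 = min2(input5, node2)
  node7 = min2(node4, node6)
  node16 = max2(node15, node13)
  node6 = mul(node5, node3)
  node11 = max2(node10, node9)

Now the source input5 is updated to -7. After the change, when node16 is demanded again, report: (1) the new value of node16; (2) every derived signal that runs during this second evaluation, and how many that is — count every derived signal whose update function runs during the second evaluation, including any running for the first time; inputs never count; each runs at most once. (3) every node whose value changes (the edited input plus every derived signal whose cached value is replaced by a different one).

Initial pass — values computed on the first demand:
  node2 = min2(-2, -1) = -2
  node3 = max2(4, -2) = 4
  node4 = min2(-2, -2) = -2
  node5 = min2(-2, 4) = -2
  node6 = mul(-2, 4) = -8
  node7 = min2(-2, -8) = -8
  node8 = absv(-2) = 2
  node9 = min2(-8, 2) = -8
  node10 = max2(5, 4) = 5
  node11 = max2(5, -8) = 5
  node12 = max2(4, 5) = 5
  node13 = absv(5) = 5
  node15 = sub(5, 5) = 0
  node16 = max2(0, 5) = 5

Second demand — change propagation:
  node2: re-runs because input5 -2->-7; new result -7.
  node3: re-runs because node2 -2->-7; new result 4 (unchanged).
  node4: re-runs because input5 -2->-7; node2 -2->-7; new result -7.
  node5: re-runs because node2 -2->-7; new result -7.
  node6: re-runs because node5 -2->-7; new result -28.
  node7: re-runs because node4 -2->-7; node6 -8->-28; new result -28.
  node8: re-runs because node2 -2->-7; new result 7.
  node9: re-runs because node7 -8->-28; node8 2->7; new result -28.
  node11: re-runs because node9 -8->-28; new result 5 (unchanged).
  node12: re-examined; everything it read last time is the same (node3 unchanged, node11 unchanged) — cache 5 kept, no run.
  node13: re-examined; everything it read last time is the same (node12 unchanged) — cache 5 kept, no run.
  node15: re-examined; everything it read last time is the same (node13 unchanged, node12 unchanged) — cache 0 kept, no run.
  node16: re-examined; everything it read last time is the same (node15 unchanged, node13 unchanged) — cache 5 kept, no run.

The important point: at node12 every value read last time is unchanged, so the dirty flag clears without a run.

node16 now evaluates to 5.
Run set: node2, node3, node4, node5, node6, node7, node8, node9, node11 (9 run).
Changed values: input5, node2, node4, node5, node6, node7, node8, node9.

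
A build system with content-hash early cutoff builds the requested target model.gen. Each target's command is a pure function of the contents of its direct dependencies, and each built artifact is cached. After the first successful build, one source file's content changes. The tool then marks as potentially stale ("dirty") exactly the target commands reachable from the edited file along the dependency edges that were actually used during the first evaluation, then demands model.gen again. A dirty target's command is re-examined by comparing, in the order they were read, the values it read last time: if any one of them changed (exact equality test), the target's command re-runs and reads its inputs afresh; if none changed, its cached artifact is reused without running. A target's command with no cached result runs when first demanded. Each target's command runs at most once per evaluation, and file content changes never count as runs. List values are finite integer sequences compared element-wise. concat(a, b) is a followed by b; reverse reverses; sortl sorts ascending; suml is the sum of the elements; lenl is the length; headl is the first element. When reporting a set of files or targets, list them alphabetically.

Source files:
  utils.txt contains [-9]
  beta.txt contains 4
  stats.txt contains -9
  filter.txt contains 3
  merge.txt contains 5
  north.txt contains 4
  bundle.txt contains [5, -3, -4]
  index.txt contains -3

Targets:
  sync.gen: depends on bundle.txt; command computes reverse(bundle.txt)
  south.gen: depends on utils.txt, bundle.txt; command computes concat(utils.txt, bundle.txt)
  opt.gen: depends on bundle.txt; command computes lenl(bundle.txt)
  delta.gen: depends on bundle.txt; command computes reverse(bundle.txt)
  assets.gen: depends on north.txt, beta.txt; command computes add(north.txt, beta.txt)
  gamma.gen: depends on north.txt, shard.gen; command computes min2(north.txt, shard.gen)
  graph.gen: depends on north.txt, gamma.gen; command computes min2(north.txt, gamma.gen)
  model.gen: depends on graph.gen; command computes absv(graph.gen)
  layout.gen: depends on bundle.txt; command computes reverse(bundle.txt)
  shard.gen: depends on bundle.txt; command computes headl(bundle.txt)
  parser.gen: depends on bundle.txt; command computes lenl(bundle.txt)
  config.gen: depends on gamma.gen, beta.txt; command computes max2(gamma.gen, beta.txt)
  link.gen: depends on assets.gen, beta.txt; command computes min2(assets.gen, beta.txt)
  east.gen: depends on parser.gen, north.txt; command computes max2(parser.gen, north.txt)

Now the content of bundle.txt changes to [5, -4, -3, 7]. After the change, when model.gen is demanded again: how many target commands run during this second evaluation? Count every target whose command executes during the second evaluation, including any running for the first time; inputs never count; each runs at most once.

Target commands that run: shard.gen — 1 in total.
Key observation: the change is absorbed at shard.gen — it re-runs but produces the same value, and the output's value is unchanged.

First evaluation (everything demanded from the output):
  shard.gen = headl([5, -3, -4]) = 5
  gamma.gen = min2(4, 5) = 4
  graph.gen = min2(4, 4) = 4
  model.gen = absv(4) = 4

Propagation after the edit:
  shard.gen: runs — bundle.txt [5, -3, -4]->[5, -4, -3, 7]; result 5 (same value as before).
  gamma.gen: checked — values it read are unchanged (north.txt unchanged, shard.gen unchanged); reused cached 4 without running.
  graph.gen: checked — values it read are unchanged (north.txt unchanged, gamma.gen unchanged); reused cached 4 without running.
  model.gen: checked — values it read are unchanged (graph.gen unchanged); reused cached 4 without running.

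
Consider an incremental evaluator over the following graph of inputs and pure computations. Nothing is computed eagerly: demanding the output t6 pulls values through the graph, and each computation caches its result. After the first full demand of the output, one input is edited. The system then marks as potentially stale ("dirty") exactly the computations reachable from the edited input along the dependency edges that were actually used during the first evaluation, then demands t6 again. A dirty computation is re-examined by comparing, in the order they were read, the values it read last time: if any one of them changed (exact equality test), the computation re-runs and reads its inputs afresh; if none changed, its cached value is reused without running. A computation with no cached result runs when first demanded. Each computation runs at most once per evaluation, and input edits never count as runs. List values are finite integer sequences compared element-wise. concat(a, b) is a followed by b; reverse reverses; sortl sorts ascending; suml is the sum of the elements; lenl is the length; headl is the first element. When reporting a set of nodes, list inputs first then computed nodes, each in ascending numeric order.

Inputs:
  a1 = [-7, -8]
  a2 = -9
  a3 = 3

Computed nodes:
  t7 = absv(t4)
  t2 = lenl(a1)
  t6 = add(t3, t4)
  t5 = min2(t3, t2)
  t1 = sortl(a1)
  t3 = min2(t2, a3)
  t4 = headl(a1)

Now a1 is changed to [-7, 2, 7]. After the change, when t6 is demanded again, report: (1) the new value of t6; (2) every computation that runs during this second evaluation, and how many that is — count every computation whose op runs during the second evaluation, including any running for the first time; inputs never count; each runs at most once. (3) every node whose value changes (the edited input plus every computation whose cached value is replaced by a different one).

Initial pass — values computed on the first demand:
  t2 = lenl([-7, -8]) = 2
  t3 = min2(2, 3) = 2
  t4 = headl([-7, -8]) = -7
  t6 = add(2, -7) = -5

Second demand — change propagation:
  t2: re-runs because a1 [-7, -8]->[-7, 2, 7]; new result 3.
  t3: re-runs because t2 2->3; new result 3.
  t4: re-runs because a1 [-7, -8]->[-7, 2, 7]; new result -7 (unchanged).
  t6: re-runs because t3 2->3; new result -4.

t6 now evaluates to -4.
Run set: t2, t3, t4, t6 (4 run).
Changed values: a1, t2, t3, t6.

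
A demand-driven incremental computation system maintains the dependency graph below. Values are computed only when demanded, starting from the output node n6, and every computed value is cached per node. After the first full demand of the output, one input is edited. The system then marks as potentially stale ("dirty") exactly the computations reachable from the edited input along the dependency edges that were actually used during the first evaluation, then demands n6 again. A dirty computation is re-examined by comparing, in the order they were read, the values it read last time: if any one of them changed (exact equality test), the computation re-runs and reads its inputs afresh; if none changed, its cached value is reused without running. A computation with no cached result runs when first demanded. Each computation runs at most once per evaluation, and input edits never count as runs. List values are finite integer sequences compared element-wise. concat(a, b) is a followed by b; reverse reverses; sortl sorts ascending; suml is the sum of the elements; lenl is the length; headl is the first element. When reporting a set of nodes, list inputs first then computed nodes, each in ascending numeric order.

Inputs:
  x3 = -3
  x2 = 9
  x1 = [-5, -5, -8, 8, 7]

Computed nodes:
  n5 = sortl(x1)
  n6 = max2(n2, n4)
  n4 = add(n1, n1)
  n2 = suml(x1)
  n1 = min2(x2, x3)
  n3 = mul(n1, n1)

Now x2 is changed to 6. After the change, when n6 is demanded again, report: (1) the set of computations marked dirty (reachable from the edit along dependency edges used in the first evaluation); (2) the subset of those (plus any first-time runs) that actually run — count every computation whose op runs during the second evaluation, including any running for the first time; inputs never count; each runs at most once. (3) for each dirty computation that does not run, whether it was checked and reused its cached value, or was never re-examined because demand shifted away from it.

Marked dirty: n1, n4, n6.
Computations that run: n1 — 1 in total.
Checked but reused from cache: n4, n6.
Key observation: the change is absorbed at n1 — it re-runs but produces the same value, and the output's value is unchanged.

First evaluation (everything demanded from the output):
  n1 = min2(9, -3) = -3
  n2 = suml([-5, -5, -8, 8, 7]) = -3
  n4 = add(-3, -3) = -6
  n6 = max2(-3, -6) = -3

Propagation after the edit:
  n1: runs — x2 9->6; result -3 (same value as before).
  n4: checked — values it read are unchanged (n1 unchanged, n1 unchanged); reused cached -6 without running.
  n6: checked — values it read are unchanged (n2 unchanged, n4 unchanged); reused cached -3 without running.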